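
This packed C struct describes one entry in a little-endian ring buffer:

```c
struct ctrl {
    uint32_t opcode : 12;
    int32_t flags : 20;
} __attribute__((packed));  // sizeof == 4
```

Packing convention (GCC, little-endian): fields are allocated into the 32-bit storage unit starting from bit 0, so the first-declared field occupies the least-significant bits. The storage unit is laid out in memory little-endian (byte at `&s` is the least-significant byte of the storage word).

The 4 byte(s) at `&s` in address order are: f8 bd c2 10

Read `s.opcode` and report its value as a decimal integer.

3576

[0]=0xf8 [1]=0xbd [2]=0xc2 [3]=0x10 (little-endian) → word 0x10c2bdf8
opcode [0+:12] = (word>>0) & 0xfff = 3576  ←
flags [12+:20] = (word>>12) & 0xfffff = 68651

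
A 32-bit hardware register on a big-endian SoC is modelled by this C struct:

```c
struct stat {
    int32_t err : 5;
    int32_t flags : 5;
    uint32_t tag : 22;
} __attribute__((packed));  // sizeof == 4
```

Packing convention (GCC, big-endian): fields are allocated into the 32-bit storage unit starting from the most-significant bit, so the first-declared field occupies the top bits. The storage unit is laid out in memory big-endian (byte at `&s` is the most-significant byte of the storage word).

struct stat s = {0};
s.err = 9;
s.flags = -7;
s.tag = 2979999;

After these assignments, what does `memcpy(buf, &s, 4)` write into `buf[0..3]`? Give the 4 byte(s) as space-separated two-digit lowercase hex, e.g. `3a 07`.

[27+:5] err=9 & 0x1f = 0x9; word=0x48000000
[22+:5] flags=-7 & 0x1f = 0x19; word=0x4e400000
[0+:22] tag=2979999 & 0x3fffff = 0x2d789f; word=0x4e6d789f
word = 0x4e6d789f → big-endian bytes:
  [0]=0x4e  [1]=0x6d  [2]=0x78  [3]=0x9f

4e 6d 78 9f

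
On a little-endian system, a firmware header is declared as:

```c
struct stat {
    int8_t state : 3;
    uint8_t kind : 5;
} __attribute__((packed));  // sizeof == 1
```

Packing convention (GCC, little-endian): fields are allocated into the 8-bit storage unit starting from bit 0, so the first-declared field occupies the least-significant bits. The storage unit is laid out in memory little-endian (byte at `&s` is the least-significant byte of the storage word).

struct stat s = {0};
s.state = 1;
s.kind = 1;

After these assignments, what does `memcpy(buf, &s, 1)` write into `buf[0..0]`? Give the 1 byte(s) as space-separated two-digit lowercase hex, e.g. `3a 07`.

09

state:3 = 1 → 0x1 << 0 → word 0x01
kind:5 = 1 → 0x1 << 3 → word 0x09
word = 0x09 → little-endian bytes:
  [0]=0x09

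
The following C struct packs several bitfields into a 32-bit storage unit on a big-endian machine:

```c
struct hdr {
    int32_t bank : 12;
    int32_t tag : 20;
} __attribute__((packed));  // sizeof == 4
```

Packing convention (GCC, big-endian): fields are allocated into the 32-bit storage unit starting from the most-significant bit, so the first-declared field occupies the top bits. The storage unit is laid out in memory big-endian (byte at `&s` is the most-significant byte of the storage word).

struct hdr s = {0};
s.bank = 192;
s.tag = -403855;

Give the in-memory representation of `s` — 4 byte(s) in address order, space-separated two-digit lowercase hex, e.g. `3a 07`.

bank (12b) val=192 bits=0xc0 at bit 20: 0x0c000000
tag (20b) val=-403855 bits=0x9d671 at bit 0: 0x0c09d671
word = 0x0c09d671 → big-endian bytes:
  [0]=0x0c  [1]=0x09  [2]=0xd6  [3]=0x71

0c 09 d6 71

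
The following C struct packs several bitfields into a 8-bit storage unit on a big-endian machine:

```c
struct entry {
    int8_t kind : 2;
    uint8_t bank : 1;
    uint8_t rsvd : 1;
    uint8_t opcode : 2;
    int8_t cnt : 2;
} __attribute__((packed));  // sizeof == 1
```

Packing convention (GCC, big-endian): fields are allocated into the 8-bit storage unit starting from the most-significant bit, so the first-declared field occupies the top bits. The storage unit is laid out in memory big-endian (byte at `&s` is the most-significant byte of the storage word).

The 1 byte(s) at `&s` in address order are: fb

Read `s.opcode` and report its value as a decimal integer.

2

[0]=0xfb (big-endian) → word 0xfb
kind:2 @ bit 6 → (0xfb>>6)&0x3 = 0x3
bank:1 @ bit 5 → (0xfb>>5)&0x1 = 0x1
rsvd:1 @ bit 4 → (0xfb>>4)&0x1 = 0x1
opcode:2 @ bit 2 → (0xfb>>2)&0x3 = 0x2  ←
cnt:2 @ bit 0 → (0xfb>>0)&0x3 = 0x3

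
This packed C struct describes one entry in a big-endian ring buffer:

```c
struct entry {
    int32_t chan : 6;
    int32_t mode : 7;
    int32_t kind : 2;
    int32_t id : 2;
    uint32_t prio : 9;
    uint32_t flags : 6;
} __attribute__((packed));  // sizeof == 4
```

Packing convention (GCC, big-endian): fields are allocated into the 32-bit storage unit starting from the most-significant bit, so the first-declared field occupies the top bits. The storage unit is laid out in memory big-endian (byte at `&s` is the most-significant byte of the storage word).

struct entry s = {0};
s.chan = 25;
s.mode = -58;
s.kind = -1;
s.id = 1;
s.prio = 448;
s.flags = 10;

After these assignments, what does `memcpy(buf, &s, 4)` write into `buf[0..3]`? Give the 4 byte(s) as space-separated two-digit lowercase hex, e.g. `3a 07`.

66 36 f0 0a

chan (6b) val=25 bits=0x19 at bit 26: 0x64000000
mode (7b) val=-58 bits=0x46 at bit 19: 0x66300000
kind (2b) val=-1 bits=0x3 at bit 17: 0x66360000
id (2b) val=1 bits=0x1 at bit 15: 0x66368000
prio (9b) val=448 bits=0x1c0 at bit 6: 0x6636f000
flags (6b) val=10 bits=0xa at bit 0: 0x6636f00a
word = 0x6636f00a → big-endian bytes:
  [0]=0x66  [1]=0x36  [2]=0xf0  [3]=0x0a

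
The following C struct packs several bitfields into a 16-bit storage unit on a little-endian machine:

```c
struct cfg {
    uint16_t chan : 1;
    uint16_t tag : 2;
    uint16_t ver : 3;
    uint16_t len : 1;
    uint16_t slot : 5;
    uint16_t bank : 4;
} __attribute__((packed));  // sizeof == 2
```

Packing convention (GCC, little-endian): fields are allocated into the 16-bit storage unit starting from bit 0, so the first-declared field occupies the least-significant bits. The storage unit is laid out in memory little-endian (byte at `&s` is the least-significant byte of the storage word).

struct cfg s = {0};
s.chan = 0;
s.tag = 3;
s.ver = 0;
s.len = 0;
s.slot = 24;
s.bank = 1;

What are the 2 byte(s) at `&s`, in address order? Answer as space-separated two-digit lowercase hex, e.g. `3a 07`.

06 1c

chan (1b) val=0 bits=0x0 at bit 0: 0x0000
tag (2b) val=3 bits=0x3 at bit 1: 0x0006
ver (3b) val=0 bits=0x0 at bit 3: 0x0006
len (1b) val=0 bits=0x0 at bit 6: 0x0006
slot (5b) val=24 bits=0x18 at bit 7: 0x0c06
bank (4b) val=1 bits=0x1 at bit 12: 0x1c06
word = 0x1c06 → little-endian bytes:
  [0]=0x06  [1]=0x1c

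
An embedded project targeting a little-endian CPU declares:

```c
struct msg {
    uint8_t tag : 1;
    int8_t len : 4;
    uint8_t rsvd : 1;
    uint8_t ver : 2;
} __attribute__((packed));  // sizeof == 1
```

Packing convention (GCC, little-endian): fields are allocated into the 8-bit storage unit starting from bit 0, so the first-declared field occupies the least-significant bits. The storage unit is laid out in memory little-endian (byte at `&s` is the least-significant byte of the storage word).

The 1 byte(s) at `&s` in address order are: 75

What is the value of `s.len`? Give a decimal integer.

[0]=0x75 (little-endian) → word 0x75
tag:1 @ bit 0 → (0x75>>0)&0x1 = 0x1
len:4 @ bit 1 → (0x75>>1)&0xf = 0xa  ←
rsvd:1 @ bit 5 → (0x75>>5)&0x1 = 0x1
ver:2 @ bit 6 → (0x75>>6)&0x3 = 0x1
len signed 4b, MSB=1: 10 - 16 = -6

-6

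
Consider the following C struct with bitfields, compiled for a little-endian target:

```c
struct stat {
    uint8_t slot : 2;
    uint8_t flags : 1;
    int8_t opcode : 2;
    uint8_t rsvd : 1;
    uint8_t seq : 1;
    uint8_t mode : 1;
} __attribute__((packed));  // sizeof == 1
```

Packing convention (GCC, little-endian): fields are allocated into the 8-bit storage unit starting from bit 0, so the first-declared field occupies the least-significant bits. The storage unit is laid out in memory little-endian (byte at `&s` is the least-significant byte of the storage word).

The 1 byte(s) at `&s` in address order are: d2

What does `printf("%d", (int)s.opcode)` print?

[0]=0xd2 (little-endian) → word 0xd2
slot:2 @ bit 0 → (0xd2>>0)&0x3 = 0x2
flags:1 @ bit 2 → (0xd2>>2)&0x1 = 0x0
opcode:2 @ bit 3 → (0xd2>>3)&0x3 = 0x2  ←
rsvd:1 @ bit 5 → (0xd2>>5)&0x1 = 0x0
seq:1 @ bit 6 → (0xd2>>6)&0x1 = 0x1
mode:1 @ bit 7 → (0xd2>>7)&0x1 = 0x1
opcode signed 2b, MSB=1: 2 - 4 = -2

-2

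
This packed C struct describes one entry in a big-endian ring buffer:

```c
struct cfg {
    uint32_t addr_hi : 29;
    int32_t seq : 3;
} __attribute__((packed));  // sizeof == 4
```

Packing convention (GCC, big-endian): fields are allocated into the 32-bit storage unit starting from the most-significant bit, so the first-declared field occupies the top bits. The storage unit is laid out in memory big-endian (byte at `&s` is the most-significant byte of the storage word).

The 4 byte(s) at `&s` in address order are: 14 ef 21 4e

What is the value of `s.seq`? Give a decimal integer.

-2

[0]=0x14 [1]=0xef [2]=0x21 [3]=0x4e (big-endian) → word 0x14ef214e
addr_hi:29 @ bit 3 → (0x14ef214e>>3)&0x1fffffff = 0x29de429
seq:3 @ bit 0 → (0x14ef214e>>0)&0x7 = 0x6  ←
seq signed 3b, MSB=1: 6 - 8 = -2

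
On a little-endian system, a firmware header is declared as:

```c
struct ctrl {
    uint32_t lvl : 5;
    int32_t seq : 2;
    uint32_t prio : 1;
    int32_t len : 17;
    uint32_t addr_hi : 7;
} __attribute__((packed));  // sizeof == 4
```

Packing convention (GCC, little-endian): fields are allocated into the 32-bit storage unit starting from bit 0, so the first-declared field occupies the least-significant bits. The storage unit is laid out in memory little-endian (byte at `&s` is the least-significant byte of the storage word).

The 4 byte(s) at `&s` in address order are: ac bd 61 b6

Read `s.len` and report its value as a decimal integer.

[0]=0xac [1]=0xbd [2]=0x61 [3]=0xb6 (little-endian) → word 0xb661bdac
lvl [0+:5] = (word>>0) & 0x1f = 12
seq [5+:2] = (word>>5) & 0x3 = 1
prio [7+:1] = (word>>7) & 0x1 = 1
len [8+:17] = (word>>8) & 0x1ffff = 25021  ←
addr_hi [25+:7] = (word>>25) & 0x7f = 91
len signed 17b, MSB=0: value = 25021

25021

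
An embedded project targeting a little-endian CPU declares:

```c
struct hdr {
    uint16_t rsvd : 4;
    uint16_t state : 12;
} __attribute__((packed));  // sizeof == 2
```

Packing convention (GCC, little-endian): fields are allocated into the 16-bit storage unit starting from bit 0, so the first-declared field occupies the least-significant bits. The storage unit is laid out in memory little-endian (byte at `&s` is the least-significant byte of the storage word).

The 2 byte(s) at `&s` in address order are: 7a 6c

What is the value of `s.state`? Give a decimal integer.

[0]=0x7a [1]=0x6c (little-endian) → word 0x6c7a
rsvd:4 @ bit 0 → (0x6c7a>>0)&0xf = 0xa
state:12 @ bit 4 → (0x6c7a>>4)&0xfff = 0x6c7  ←

1735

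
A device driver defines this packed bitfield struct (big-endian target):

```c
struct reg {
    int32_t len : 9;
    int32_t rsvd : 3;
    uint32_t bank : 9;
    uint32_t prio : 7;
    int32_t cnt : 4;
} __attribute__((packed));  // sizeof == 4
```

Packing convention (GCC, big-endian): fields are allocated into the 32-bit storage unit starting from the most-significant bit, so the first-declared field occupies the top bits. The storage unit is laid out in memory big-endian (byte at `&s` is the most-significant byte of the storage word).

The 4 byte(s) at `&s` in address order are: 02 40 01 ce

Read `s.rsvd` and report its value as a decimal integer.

-4

[0]=0x02 [1]=0x40 [2]=0x01 [3]=0xce (big-endian) → word 0x024001ce
len [23+:9] = (word>>23) & 0x1ff = 4
rsvd [20+:3] = (word>>20) & 0x7 = 4  ←
bank [11+:9] = (word>>11) & 0x1ff = 0
prio [4+:7] = (word>>4) & 0x7f = 28
cnt [0+:4] = (word>>0) & 0xf = 14
rsvd signed 3b, MSB=1: 4 - 8 = -4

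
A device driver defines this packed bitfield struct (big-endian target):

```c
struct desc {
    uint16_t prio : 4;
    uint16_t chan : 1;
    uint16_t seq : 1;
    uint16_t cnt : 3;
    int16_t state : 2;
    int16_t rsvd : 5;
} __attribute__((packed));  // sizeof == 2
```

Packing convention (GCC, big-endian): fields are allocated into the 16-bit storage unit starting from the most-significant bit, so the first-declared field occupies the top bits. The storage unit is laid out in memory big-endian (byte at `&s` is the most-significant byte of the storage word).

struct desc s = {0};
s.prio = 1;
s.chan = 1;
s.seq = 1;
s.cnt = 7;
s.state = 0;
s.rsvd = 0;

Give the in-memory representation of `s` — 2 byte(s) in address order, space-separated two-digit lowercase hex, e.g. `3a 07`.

[12+:4] prio=1 & 0xf = 0x1; word=0x1000
[11+:1] chan=1 & 0x1 = 0x1; word=0x1800
[10+:1] seq=1 & 0x1 = 0x1; word=0x1c00
[7+:3] cnt=7 & 0x7 = 0x7; word=0x1f80
[5+:2] state=0 & 0x3 = 0x0; word=0x1f80
[0+:5] rsvd=0 & 0x1f = 0x0; word=0x1f80
word = 0x1f80 → big-endian bytes:
  [0]=0x1f  [1]=0x80

1f 80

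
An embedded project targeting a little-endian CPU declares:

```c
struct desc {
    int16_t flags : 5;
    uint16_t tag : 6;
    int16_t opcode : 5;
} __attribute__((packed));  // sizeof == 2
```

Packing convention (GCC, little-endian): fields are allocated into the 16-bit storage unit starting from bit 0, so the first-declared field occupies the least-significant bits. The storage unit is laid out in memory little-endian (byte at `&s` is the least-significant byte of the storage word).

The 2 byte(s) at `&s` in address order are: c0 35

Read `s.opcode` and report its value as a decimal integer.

6

[0]=0xc0 [1]=0x35 (little-endian) → word 0x35c0
flags [0+:5] = (word>>0) & 0x1f = 0
tag [5+:6] = (word>>5) & 0x3f = 46
opcode [11+:5] = (word>>11) & 0x1f = 6  ←
opcode signed 5b, MSB=0: value = 6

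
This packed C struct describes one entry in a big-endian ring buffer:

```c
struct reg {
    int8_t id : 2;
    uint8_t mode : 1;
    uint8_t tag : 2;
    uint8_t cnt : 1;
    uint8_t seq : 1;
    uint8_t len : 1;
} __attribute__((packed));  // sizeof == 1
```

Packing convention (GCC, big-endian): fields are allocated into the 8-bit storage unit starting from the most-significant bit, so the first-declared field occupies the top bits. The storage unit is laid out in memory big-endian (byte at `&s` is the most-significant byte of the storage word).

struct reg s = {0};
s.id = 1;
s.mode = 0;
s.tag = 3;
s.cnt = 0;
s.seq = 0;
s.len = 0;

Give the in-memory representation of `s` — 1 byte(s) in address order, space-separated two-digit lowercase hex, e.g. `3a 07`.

id (2b) val=1 bits=0x1 at bit 6: 0x40
mode (1b) val=0 bits=0x0 at bit 5: 0x40
tag (2b) val=3 bits=0x3 at bit 3: 0x58
cnt (1b) val=0 bits=0x0 at bit 2: 0x58
seq (1b) val=0 bits=0x0 at bit 1: 0x58
len (1b) val=0 bits=0x0 at bit 0: 0x58
word = 0x58 → big-endian bytes:
  [0]=0x58

58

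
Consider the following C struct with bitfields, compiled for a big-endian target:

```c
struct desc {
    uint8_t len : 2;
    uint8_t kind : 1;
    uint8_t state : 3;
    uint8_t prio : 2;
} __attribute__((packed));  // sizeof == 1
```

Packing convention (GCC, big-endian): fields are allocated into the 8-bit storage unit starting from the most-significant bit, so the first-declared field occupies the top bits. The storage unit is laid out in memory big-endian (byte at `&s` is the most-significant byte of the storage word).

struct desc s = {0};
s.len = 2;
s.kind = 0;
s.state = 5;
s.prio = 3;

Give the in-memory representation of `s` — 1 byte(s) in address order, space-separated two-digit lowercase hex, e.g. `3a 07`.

97

[6+:2] len=2 & 0x3 = 0x2; word=0x80
[5+:1] kind=0 & 0x1 = 0x0; word=0x80
[2+:3] state=5 & 0x7 = 0x5; word=0x94
[0+:2] prio=3 & 0x3 = 0x3; word=0x97
word = 0x97 → big-endian bytes:
  [0]=0x97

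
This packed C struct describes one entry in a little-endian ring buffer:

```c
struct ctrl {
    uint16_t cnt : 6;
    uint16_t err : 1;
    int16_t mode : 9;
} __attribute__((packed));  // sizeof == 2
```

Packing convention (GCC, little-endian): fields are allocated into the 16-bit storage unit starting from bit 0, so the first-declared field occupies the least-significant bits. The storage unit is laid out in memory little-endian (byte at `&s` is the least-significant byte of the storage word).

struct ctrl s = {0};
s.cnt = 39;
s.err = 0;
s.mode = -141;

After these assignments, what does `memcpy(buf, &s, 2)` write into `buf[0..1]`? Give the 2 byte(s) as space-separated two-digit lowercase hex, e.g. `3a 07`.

cnt:6 = 39 → 0x27 << 0 → word 0x0027
err:1 = 0 → 0x0 << 6 → word 0x0027
mode:9 = -141 → 0x173 << 7 → word 0xb9a7
word = 0xb9a7 → little-endian bytes:
  [0]=0xa7  [1]=0xb9

a7 b9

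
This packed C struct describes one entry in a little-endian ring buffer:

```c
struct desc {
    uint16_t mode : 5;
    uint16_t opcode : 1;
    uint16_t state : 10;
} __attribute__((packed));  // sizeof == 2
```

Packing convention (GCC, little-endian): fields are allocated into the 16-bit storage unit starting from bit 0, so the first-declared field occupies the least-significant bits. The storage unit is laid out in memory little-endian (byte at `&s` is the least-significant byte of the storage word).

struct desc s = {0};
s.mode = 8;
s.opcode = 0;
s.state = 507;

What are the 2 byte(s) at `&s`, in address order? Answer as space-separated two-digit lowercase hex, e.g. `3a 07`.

c8 7e

mode:5 = 8 → 0x8 << 0 → word 0x0008
opcode:1 = 0 → 0x0 << 5 → word 0x0008
state:10 = 507 → 0x1fb << 6 → word 0x7ec8
word = 0x7ec8 → little-endian bytes:
  [0]=0xc8  [1]=0x7e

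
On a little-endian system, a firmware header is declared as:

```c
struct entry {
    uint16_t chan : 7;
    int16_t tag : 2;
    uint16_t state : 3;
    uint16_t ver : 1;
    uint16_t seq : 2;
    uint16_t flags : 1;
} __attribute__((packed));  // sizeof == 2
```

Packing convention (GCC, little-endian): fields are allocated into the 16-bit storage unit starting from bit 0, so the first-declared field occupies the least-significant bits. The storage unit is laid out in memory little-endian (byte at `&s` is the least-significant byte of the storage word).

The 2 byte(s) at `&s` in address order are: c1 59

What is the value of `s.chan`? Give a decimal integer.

[0]=0xc1 [1]=0x59 (little-endian) → word 0x59c1
chan [0+:7] = (word>>0) & 0x7f = 65  ←
tag [7+:2] = (word>>7) & 0x3 = 3
state [9+:3] = (word>>9) & 0x7 = 4
ver [12+:1] = (word>>12) & 0x1 = 1
seq [13+:2] = (word>>13) & 0x3 = 2
flags [15+:1] = (word>>15) & 0x1 = 0

65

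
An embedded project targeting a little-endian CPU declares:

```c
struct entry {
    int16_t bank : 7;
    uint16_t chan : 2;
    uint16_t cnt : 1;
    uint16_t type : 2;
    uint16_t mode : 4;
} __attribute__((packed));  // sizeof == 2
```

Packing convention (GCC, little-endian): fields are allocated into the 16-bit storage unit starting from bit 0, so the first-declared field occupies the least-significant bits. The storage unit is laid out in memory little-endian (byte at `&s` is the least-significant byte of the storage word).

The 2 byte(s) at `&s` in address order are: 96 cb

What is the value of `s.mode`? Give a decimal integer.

12

[0]=0x96 [1]=0xcb (little-endian) → word 0xcb96
bank [0+:7] = (word>>0) & 0x7f = 22
chan [7+:2] = (word>>7) & 0x3 = 3
cnt [9+:1] = (word>>9) & 0x1 = 1
type [10+:2] = (word>>10) & 0x3 = 2
mode [12+:4] = (word>>12) & 0xf = 12  ←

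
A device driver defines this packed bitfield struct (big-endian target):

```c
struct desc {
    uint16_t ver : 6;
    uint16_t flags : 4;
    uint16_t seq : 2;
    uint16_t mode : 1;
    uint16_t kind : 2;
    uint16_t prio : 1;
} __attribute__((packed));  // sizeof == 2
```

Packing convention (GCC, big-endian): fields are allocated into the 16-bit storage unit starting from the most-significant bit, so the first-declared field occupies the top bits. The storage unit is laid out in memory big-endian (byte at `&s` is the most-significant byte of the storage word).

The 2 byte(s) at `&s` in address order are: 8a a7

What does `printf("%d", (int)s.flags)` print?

10

[0]=0x8a [1]=0xa7 (big-endian) → word 0x8aa7
ver:6 @ bit 10 → (0x8aa7>>10)&0x3f = 0x22
flags:4 @ bit 6 → (0x8aa7>>6)&0xf = 0xa  ←
seq:2 @ bit 4 → (0x8aa7>>4)&0x3 = 0x2
mode:1 @ bit 3 → (0x8aa7>>3)&0x1 = 0x0
kind:2 @ bit 1 → (0x8aa7>>1)&0x3 = 0x3
prio:1 @ bit 0 → (0x8aa7>>0)&0x1 = 0x1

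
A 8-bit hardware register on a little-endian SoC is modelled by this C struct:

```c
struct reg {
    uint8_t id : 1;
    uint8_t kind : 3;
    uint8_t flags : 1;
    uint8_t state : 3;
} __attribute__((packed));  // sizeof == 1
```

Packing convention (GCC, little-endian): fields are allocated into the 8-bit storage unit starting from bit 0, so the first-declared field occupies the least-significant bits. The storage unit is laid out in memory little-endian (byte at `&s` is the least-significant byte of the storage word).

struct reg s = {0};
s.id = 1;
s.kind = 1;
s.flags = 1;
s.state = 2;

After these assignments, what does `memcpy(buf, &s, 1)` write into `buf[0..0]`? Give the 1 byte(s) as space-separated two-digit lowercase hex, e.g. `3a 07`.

[0+:1] id=1 & 0x1 = 0x1; word=0x01
[1+:3] kind=1 & 0x7 = 0x1; word=0x03
[4+:1] flags=1 & 0x1 = 0x1; word=0x13
[5+:3] state=2 & 0x7 = 0x2; word=0x53
word = 0x53 → little-endian bytes:
  [0]=0x53

53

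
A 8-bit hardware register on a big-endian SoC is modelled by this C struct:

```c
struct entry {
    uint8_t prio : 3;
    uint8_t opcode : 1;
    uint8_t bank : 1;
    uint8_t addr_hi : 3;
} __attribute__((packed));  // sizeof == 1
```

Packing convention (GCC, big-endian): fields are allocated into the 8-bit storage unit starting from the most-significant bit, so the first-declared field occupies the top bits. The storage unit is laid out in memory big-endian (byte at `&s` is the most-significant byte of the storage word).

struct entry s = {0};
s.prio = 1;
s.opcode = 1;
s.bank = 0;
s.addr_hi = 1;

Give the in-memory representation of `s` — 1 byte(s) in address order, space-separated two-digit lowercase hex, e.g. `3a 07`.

prio (3b) val=1 bits=0x1 at bit 5: 0x20
opcode (1b) val=1 bits=0x1 at bit 4: 0x30
bank (1b) val=0 bits=0x0 at bit 3: 0x30
addr_hi (3b) val=1 bits=0x1 at bit 0: 0x31
word = 0x31 → big-endian bytes:
  [0]=0x31

31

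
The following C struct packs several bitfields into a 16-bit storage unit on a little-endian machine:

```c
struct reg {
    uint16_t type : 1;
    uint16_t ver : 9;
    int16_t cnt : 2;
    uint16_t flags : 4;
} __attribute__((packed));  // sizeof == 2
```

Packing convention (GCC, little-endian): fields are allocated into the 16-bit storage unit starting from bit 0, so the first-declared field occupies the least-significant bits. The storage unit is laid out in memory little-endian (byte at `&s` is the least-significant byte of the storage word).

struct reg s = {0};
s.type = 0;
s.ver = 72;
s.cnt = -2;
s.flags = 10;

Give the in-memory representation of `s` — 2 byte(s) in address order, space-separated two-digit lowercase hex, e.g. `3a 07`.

90 a8

type:1 = 0 → 0x0 << 0 → word 0x0000
ver:9 = 72 → 0x48 << 1 → word 0x0090
cnt:2 = -2 → 0x2 << 10 → word 0x0890
flags:4 = 10 → 0xa << 12 → word 0xa890
word = 0xa890 → little-endian bytes:
  [0]=0x90  [1]=0xa8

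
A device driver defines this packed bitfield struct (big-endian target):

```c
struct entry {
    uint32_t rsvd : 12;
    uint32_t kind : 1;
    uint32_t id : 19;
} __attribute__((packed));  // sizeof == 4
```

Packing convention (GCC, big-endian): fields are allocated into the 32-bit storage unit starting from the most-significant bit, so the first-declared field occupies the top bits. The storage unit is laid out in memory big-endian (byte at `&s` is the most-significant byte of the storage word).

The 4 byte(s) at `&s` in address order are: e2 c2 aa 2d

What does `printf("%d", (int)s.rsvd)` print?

[0]=0xe2 [1]=0xc2 [2]=0xaa [3]=0x2d (big-endian) → word 0xe2c2aa2d
rsvd [20+:12] = (word>>20) & 0xfff = 3628  ←
kind [19+:1] = (word>>19) & 0x1 = 0
id [0+:19] = (word>>0) & 0x7ffff = 174637

3628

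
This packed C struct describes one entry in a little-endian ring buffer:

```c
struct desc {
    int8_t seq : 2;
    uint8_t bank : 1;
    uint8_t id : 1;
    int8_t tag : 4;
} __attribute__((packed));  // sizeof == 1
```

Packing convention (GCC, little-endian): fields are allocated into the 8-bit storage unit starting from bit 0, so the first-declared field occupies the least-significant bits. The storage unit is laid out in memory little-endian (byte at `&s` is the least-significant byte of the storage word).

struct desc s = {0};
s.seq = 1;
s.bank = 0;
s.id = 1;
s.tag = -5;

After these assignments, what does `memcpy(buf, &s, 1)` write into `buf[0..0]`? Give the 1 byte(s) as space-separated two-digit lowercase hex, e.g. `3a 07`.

b9

seq (2b) val=1 bits=0x1 at bit 0: 0x01
bank (1b) val=0 bits=0x0 at bit 2: 0x01
id (1b) val=1 bits=0x1 at bit 3: 0x09
tag (4b) val=-5 bits=0xb at bit 4: 0xb9
word = 0xb9 → little-endian bytes:
  [0]=0xb9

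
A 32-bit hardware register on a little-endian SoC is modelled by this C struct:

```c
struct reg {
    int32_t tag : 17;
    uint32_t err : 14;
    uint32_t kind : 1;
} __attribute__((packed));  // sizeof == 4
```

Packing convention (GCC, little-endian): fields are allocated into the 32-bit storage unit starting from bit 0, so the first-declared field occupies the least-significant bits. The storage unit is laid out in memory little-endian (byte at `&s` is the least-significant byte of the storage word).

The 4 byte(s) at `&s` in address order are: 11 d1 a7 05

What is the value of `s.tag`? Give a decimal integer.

-12015

[0]=0x11 [1]=0xd1 [2]=0xa7 [3]=0x05 (little-endian) → word 0x05a7d111
tag [0+:17] = (word>>0) & 0x1ffff = 119057  ←
err [17+:14] = (word>>17) & 0x3fff = 723
kind [31+:1] = (word>>31) & 0x1 = 0
tag signed 17b, MSB=1: 119057 - 131072 = -12015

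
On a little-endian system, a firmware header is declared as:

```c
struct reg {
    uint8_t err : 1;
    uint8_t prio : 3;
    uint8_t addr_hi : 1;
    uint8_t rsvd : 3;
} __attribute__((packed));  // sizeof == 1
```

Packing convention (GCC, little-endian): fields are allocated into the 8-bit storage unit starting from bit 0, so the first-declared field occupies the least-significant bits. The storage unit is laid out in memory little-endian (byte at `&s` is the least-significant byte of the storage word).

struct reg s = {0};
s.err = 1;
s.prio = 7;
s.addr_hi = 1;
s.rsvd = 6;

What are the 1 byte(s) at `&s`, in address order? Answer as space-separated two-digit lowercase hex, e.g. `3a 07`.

df

err (1b) val=1 bits=0x1 at bit 0: 0x01
prio (3b) val=7 bits=0x7 at bit 1: 0x0f
addr_hi (1b) val=1 bits=0x1 at bit 4: 0x1f
rsvd (3b) val=6 bits=0x6 at bit 5: 0xdf
word = 0xdf → little-endian bytes:
  [0]=0xdf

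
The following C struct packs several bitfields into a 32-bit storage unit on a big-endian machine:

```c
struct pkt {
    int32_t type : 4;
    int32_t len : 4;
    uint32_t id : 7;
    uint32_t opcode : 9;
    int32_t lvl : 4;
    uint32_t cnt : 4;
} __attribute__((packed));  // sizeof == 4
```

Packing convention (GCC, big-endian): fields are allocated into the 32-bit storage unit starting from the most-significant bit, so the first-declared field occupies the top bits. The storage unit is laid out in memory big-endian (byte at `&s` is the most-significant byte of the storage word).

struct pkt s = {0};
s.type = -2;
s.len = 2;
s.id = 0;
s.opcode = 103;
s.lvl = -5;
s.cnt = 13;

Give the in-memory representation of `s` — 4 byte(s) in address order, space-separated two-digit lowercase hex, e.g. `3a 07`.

type:4 = -2 → 0xe << 28 → word 0xe0000000
len:4 = 2 → 0x2 << 24 → word 0xe2000000
id:7 = 0 → 0x0 << 17 → word 0xe2000000
opcode:9 = 103 → 0x67 << 8 → word 0xe2006700
lvl:4 = -5 → 0xb << 4 → word 0xe20067b0
cnt:4 = 13 → 0xd << 0 → word 0xe20067bd
word = 0xe20067bd → big-endian bytes:
  [0]=0xe2  [1]=0x00  [2]=0x67  [3]=0xbd

e2 00 67 bd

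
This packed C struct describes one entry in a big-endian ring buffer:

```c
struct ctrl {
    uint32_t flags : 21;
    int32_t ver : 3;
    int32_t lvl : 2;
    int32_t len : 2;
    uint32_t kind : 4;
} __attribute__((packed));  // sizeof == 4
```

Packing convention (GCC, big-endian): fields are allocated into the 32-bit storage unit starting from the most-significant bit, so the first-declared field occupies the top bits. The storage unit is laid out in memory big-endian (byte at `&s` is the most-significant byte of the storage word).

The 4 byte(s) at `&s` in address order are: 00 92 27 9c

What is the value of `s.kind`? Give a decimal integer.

[0]=0x00 [1]=0x92 [2]=0x27 [3]=0x9c (big-endian) → word 0x0092279c
flags [11+:21] = (word>>11) & 0x1fffff = 4676
ver [8+:3] = (word>>8) & 0x7 = 7
lvl [6+:2] = (word>>6) & 0x3 = 2
len [4+:2] = (word>>4) & 0x3 = 1
kind [0+:4] = (word>>0) & 0xf = 12  ←

12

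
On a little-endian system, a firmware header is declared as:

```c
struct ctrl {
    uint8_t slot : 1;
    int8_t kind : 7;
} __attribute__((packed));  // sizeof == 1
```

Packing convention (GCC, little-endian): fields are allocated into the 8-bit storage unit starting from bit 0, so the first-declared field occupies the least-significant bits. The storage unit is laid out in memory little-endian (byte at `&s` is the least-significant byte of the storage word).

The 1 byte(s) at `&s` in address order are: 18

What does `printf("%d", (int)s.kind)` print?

[0]=0x18 (little-endian) → word 0x18
slot [0+:1] = (word>>0) & 0x1 = 0
kind [1+:7] = (word>>1) & 0x7f = 12  ←
kind signed 7b, MSB=0: value = 12

12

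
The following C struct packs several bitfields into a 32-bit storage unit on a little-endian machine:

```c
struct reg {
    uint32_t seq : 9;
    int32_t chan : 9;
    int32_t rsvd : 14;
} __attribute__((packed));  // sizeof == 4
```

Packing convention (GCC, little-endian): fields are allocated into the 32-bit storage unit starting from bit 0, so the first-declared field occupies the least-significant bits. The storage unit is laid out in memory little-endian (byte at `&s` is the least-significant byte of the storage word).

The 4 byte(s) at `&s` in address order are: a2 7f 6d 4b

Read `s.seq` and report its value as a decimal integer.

418

[0]=0xa2 [1]=0x7f [2]=0x6d [3]=0x4b (little-endian) → word 0x4b6d7fa2
seq:9 @ bit 0 → (0x4b6d7fa2>>0)&0x1ff = 0x1a2  ←
chan:9 @ bit 9 → (0x4b6d7fa2>>9)&0x1ff = 0xbf
rsvd:14 @ bit 18 → (0x4b6d7fa2>>18)&0x3fff = 0x12db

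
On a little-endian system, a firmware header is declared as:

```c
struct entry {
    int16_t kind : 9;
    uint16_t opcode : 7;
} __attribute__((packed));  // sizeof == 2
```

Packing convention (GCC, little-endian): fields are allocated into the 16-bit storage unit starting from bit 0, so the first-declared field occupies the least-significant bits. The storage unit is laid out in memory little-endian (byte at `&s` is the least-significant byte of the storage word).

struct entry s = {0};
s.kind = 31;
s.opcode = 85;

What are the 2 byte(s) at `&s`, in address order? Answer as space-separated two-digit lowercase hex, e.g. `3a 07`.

1f aa

kind (9b) val=31 bits=0x1f at bit 0: 0x001f
opcode (7b) val=85 bits=0x55 at bit 9: 0xaa1f
word = 0xaa1f → little-endian bytes:
  [0]=0x1f  [1]=0xaa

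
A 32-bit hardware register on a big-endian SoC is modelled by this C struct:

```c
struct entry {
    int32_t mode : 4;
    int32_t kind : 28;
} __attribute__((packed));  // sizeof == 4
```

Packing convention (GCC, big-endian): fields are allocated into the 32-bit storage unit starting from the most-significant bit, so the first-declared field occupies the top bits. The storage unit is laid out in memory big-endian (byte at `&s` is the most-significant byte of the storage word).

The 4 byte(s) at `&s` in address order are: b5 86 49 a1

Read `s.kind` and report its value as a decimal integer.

[0]=0xb5 [1]=0x86 [2]=0x49 [3]=0xa1 (big-endian) → word 0xb58649a1
mode:4 @ bit 28 → (0xb58649a1>>28)&0xf = 0xb
kind:28 @ bit 0 → (0xb58649a1>>0)&0xfffffff = 0x58649a1  ←
kind signed 28b, MSB=0: value = 92686753

92686753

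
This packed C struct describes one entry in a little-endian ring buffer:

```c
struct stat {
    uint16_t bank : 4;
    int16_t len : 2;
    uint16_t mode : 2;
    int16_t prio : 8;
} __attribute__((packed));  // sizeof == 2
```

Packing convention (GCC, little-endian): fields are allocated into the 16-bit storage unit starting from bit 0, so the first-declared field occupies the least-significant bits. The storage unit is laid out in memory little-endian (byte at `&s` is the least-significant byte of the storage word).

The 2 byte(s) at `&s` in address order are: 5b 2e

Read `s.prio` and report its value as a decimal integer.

[0]=0x5b [1]=0x2e (little-endian) → word 0x2e5b
bank [0+:4] = (word>>0) & 0xf = 11
len [4+:2] = (word>>4) & 0x3 = 1
mode [6+:2] = (word>>6) & 0x3 = 1
prio [8+:8] = (word>>8) & 0xff = 46  ←
prio signed 8b, MSB=0: value = 46

46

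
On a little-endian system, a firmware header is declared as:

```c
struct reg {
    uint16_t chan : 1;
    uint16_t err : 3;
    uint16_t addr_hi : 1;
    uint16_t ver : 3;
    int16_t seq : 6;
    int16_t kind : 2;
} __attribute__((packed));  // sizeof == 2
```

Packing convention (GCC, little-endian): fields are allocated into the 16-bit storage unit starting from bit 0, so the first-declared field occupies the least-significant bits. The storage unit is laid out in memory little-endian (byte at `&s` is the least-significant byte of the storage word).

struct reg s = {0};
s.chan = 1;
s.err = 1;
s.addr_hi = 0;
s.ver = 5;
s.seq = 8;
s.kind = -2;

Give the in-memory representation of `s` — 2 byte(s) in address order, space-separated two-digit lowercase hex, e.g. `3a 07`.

[0+:1] chan=1 & 0x1 = 0x1; word=0x0001
[1+:3] err=1 & 0x7 = 0x1; word=0x0003
[4+:1] addr_hi=0 & 0x1 = 0x0; word=0x0003
[5+:3] ver=5 & 0x7 = 0x5; word=0x00a3
[8+:6] seq=8 & 0x3f = 0x8; word=0x08a3
[14+:2] kind=-2 & 0x3 = 0x2; word=0x88a3
word = 0x88a3 → little-endian bytes:
  [0]=0xa3  [1]=0x88

a3 88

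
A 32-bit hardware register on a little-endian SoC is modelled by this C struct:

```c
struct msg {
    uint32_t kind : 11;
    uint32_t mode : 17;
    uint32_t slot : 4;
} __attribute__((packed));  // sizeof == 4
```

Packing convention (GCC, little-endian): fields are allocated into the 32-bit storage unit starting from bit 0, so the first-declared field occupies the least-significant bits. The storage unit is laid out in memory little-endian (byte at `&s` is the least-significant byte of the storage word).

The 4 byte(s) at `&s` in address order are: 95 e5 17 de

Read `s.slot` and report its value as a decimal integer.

13

[0]=0x95 [1]=0xe5 [2]=0x17 [3]=0xde (little-endian) → word 0xde17e595
kind [0+:11] = (word>>0) & 0x7ff = 1429
mode [11+:17] = (word>>11) & 0x1ffff = 115452
slot [28+:4] = (word>>28) & 0xf = 13  ←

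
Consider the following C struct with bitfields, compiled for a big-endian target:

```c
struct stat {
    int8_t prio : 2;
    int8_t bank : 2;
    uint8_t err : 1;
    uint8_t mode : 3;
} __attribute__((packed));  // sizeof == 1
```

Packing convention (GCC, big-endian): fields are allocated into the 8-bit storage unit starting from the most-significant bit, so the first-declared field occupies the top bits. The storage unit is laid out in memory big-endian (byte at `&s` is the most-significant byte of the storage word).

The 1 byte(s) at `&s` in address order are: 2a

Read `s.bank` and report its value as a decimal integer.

[0]=0x2a (big-endian) → word 0x2a
prio [6+:2] = (word>>6) & 0x3 = 0
bank [4+:2] = (word>>4) & 0x3 = 2  ←
err [3+:1] = (word>>3) & 0x1 = 1
mode [0+:3] = (word>>0) & 0x7 = 2
bank signed 2b, MSB=1: 2 - 4 = -2

-2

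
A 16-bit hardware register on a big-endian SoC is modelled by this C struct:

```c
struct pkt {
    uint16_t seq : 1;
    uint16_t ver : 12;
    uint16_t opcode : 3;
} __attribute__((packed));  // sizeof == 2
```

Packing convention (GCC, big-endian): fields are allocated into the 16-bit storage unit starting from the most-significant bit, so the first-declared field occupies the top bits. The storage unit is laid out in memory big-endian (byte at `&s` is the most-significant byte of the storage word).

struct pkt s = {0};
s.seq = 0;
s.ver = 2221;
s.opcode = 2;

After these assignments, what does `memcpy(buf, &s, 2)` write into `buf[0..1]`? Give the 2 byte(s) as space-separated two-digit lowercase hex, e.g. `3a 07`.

45 6a

seq:1 = 0 → 0x0 << 15 → word 0x0000
ver:12 = 2221 → 0x8ad << 3 → word 0x4568
opcode:3 = 2 → 0x2 << 0 → word 0x456a
word = 0x456a → big-endian bytes:
  [0]=0x45  [1]=0x6a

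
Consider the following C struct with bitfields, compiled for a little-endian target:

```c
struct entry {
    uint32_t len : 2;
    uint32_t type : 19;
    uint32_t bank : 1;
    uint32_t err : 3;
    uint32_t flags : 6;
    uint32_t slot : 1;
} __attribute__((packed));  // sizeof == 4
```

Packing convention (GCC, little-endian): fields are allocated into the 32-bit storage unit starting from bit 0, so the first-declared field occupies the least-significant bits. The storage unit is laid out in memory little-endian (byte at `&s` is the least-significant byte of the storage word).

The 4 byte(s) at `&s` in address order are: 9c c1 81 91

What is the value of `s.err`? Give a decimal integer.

6

[0]=0x9c [1]=0xc1 [2]=0x81 [3]=0x91 (little-endian) → word 0x9181c19c
len:2 @ bit 0 → (0x9181c19c>>0)&0x3 = 0x0
type:19 @ bit 2 → (0x9181c19c>>2)&0x7ffff = 0x7067
bank:1 @ bit 21 → (0x9181c19c>>21)&0x1 = 0x0
err:3 @ bit 22 → (0x9181c19c>>22)&0x7 = 0x6  ←
flags:6 @ bit 25 → (0x9181c19c>>25)&0x3f = 0x8
slot:1 @ bit 31 → (0x9181c19c>>31)&0x1 = 0x1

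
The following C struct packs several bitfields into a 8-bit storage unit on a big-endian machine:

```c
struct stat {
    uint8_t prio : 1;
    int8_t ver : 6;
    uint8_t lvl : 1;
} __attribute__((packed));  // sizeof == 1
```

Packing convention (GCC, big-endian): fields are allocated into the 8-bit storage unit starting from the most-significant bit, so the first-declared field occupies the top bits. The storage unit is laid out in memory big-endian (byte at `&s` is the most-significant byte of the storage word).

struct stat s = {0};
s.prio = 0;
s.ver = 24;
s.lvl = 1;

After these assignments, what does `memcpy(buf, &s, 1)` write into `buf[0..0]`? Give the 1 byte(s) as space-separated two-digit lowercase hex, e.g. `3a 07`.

31

prio:1 = 0 → 0x0 << 7 → word 0x00
ver:6 = 24 → 0x18 << 1 → word 0x30
lvl:1 = 1 → 0x1 << 0 → word 0x31
word = 0x31 → big-endian bytes:
  [0]=0x31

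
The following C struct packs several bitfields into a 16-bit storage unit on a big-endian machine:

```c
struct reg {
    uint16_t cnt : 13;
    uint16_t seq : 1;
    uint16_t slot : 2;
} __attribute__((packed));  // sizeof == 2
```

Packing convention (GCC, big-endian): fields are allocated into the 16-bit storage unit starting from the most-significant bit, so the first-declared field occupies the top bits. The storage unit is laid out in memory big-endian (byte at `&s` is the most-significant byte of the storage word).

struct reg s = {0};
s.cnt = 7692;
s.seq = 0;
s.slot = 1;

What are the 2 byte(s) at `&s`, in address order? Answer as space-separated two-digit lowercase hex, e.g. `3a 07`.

f0 61

cnt:13 = 7692 → 0x1e0c << 3 → word 0xf060
seq:1 = 0 → 0x0 << 2 → word 0xf060
slot:2 = 1 → 0x1 << 0 → word 0xf061
word = 0xf061 → big-endian bytes:
  [0]=0xf0  [1]=0x61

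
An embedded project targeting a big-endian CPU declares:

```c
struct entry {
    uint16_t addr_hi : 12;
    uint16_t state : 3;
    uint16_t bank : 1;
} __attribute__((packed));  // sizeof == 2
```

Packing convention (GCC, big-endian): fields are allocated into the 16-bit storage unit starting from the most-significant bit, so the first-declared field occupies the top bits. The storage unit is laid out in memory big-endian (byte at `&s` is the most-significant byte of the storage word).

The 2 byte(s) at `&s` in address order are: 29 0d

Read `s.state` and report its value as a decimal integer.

[0]=0x29 [1]=0x0d (big-endian) → word 0x290d
addr_hi:12 @ bit 4 → (0x290d>>4)&0xfff = 0x290
state:3 @ bit 1 → (0x290d>>1)&0x7 = 0x6  ←
bank:1 @ bit 0 → (0x290d>>0)&0x1 = 0x1

6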